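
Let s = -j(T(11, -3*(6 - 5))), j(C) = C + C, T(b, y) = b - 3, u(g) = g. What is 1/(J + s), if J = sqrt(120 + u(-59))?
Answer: -16/195 - sqrt(61)/195 ≈ -0.12210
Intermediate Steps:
T(b, y) = -3 + b
j(C) = 2*C
J = sqrt(61) (J = sqrt(120 - 59) = sqrt(61) ≈ 7.8102)
s = -16 (s = -2*(-3 + 11) = -2*8 = -1*16 = -16)
1/(J + s) = 1/(sqrt(61) - 16) = 1/(-16 + sqrt(61))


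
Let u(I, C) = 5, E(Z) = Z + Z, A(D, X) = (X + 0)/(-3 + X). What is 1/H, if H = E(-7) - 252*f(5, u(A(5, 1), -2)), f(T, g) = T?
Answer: -1/1274 ≈ -0.00078493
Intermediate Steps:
A(D, X) = X/(-3 + X)
E(Z) = 2*Z
H = -1274 (H = 2*(-7) - 252*5 = -14 - 1260 = -1274)
1/H = 1/(-1274) = -1/1274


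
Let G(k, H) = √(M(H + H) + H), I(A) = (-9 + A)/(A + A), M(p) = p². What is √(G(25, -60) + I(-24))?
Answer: √(11 + 32*√3585)/4 ≈ 10.974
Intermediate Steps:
I(A) = (-9 + A)/(2*A) (I(A) = (-9 + A)/((2*A)) = (-9 + A)*(1/(2*A)) = (-9 + A)/(2*A))
G(k, H) = √(H + 4*H²) (G(k, H) = √((H + H)² + H) = √((2*H)² + H) = √(4*H² + H) = √(H + 4*H²))
√(G(25, -60) + I(-24)) = √(√(-60*(1 + 4*(-60))) + (½)*(-9 - 24)/(-24)) = √(√(-60*(1 - 240)) + (½)*(-1/24)*(-33)) = √(√(-60*(-239)) + 11/16) = √(√14340 + 11/16) = √(2*√3585 + 11/16) = √(11/16 + 2*√3585)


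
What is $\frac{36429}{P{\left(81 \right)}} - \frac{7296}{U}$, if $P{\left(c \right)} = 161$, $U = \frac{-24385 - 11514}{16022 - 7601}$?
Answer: $\frac{11199542847}{5779739} \approx 1937.7$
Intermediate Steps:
$U = - \frac{35899}{8421} \approx -4.263$
$\frac{36429}{P{\left(81 \right)}} - \frac{7296}{U} = \frac{36429}{161} - \frac{7296}{- \frac{35899}{8421}} = 36429 \cdot \frac{1}{161} - - \frac{61439616}{35899} = \frac{36429}{161} + \frac{61439616}{35899} = \frac{11199542847}{5779739}$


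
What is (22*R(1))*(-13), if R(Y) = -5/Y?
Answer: 1430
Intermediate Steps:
(22*R(1))*(-13) = (22*(-5/1))*(-13) = (22*(-5*1))*(-13) = (22*(-5))*(-13) = -110*(-13) = 1430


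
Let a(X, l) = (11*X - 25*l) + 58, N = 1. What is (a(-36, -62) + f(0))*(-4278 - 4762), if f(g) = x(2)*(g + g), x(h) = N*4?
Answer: -10956480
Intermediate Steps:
x(h) = 4 (x(h) = 1*4 = 4)
a(X, l) = 58 - 25*l + 11*X (a(X, l) = (-25*l + 11*X) + 58 = 58 - 25*l + 11*X)
f(g) = 8*g (f(g) = 4*(g + g) = 4*(2*g) = 8*g)
(a(-36, -62) + f(0))*(-4278 - 4762) = ((58 - 25*(-62) + 11*(-36)) + 8*0)*(-4278 - 4762) = ((58 + 1550 - 396) + 0)*(-9040) = (1212 + 0)*(-9040) = 1212*(-9040) = -10956480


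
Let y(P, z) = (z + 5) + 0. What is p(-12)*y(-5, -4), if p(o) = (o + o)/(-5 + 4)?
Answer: 24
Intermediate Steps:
y(P, z) = 5 + z (y(P, z) = (5 + z) + 0 = 5 + z)
p(o) = -2*o (p(o) = (2*o)/(-1) = (2*o)*(-1) = -2*o)
p(-12)*y(-5, -4) = (-2*(-12))*(5 - 4) = 24*1 = 24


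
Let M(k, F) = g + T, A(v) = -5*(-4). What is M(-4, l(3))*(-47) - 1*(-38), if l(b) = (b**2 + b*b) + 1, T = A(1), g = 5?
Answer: -1137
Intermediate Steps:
A(v) = 20
T = 20
l(b) = 1 + 2*b**2 (l(b) = (b**2 + b**2) + 1 = 2*b**2 + 1 = 1 + 2*b**2)
M(k, F) = 25 (M(k, F) = 5 + 20 = 25)
M(-4, l(3))*(-47) - 1*(-38) = 25*(-47) - 1*(-38) = -1175 + 38 = -1137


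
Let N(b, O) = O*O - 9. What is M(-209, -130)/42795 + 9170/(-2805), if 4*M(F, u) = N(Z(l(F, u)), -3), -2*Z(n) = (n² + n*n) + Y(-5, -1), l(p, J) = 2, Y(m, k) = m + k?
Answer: -1834/561 ≈ -3.2692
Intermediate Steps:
Y(m, k) = k + m
Z(n) = 3 - n² (Z(n) = -((n² + n*n) + (-1 - 5))/2 = -((n² + n²) - 6)/2 = -(2*n² - 6)/2 = -(-6 + 2*n²)/2 = 3 - n²)
N(b, O) = -9 + O² (N(b, O) = O² - 9 = -9 + O²)
M(F, u) = 0 (M(F, u) = (-9 + (-3)²)/4 = (-9 + 9)/4 = (¼)*0 = 0)
M(-209, -130)/42795 + 9170/(-2805) = 0/42795 + 9170/(-2805) = 0*(1/42795) + 9170*(-1/2805) = 0 - 1834/561 = -1834/561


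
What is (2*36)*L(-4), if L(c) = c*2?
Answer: -576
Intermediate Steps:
L(c) = 2*c
(2*36)*L(-4) = (2*36)*(2*(-4)) = 72*(-8) = -576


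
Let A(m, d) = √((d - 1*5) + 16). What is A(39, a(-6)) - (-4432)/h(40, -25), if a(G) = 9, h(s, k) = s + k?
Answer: 4432/15 + 2*√5 ≈ 299.94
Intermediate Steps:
h(s, k) = k + s
A(m, d) = √(11 + d) (A(m, d) = √((d - 5) + 16) = √((-5 + d) + 16) = √(11 + d))
A(39, a(-6)) - (-4432)/h(40, -25) = √(11 + 9) - (-4432)/(-25 + 40) = √20 - (-4432)/15 = 2*√5 - (-4432)/15 = 2*√5 - 1*(-4432/15) = 2*√5 + 4432/15 = 4432/15 + 2*√5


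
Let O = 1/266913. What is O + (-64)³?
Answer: -69969641471/266913 ≈ -2.6214e+5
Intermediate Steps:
O = 1/266913 ≈ 3.7465e-6
O + (-64)³ = 1/266913 + (-64)³ = 1/266913 - 262144 = -69969641471/266913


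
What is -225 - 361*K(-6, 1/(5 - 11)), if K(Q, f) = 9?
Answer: -3474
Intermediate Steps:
-225 - 361*K(-6, 1/(5 - 11)) = -225 - 361*9 = -225 - 3249 = -3474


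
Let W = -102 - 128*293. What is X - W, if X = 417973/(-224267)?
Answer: 8433366829/224267 ≈ 37604.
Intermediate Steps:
X = -417973/224267 (X = 417973*(-1/224267) = -417973/224267 ≈ -1.8637)
W = -37606 (W = -102 - 37504 = -37606)
X - W = -417973/224267 - 1*(-37606) = -417973/224267 + 37606 = 8433366829/224267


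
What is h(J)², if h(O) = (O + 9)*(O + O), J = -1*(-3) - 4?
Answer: 256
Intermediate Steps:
J = -1 (J = 3 - 4 = -1)
h(O) = 2*O*(9 + O) (h(O) = (9 + O)*(2*O) = 2*O*(9 + O))
h(J)² = (2*(-1)*(9 - 1))² = (2*(-1)*8)² = (-16)² = 256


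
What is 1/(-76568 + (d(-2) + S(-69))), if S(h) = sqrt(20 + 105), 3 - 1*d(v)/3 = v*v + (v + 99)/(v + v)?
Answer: -1223972/93631714049 - 80*sqrt(5)/93631714049 ≈ -1.3074e-5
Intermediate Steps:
d(v) = 9 - 3*v**2 - 3*(99 + v)/(2*v) (d(v) = 9 - 3*(v*v + (v + 99)/(v + v)) = 9 - 3*(v**2 + (99 + v)/((2*v))) = 9 - 3*(v**2 + (99 + v)*(1/(2*v))) = 9 - 3*(v**2 + (99 + v)/(2*v)) = 9 + (-3*v**2 - 3*(99 + v)/(2*v)) = 9 - 3*v**2 - 3*(99 + v)/(2*v))
S(h) = 5*sqrt(5) (S(h) = sqrt(125) = 5*sqrt(5))
1/(-76568 + (d(-2) + S(-69))) = 1/(-76568 + ((3/2)*(-99 - 2*(-2)**3 + 5*(-2))/(-2) + 5*sqrt(5))) = 1/(-76568 + ((3/2)*(-1/2)*(-99 - 2*(-8) - 10) + 5*sqrt(5))) = 1/(-76568 + ((3/2)*(-1/2)*(-99 + 16 - 10) + 5*sqrt(5))) = 1/(-76568 + ((3/2)*(-1/2)*(-93) + 5*sqrt(5))) = 1/(-76568 + (279/4 + 5*sqrt(5))) = 1/(-305993/4 + 5*sqrt(5))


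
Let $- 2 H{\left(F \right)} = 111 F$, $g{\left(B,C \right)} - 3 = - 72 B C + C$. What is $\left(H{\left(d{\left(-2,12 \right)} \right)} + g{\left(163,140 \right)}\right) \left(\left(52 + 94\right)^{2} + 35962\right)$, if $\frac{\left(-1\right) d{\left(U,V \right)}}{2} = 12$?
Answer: $-94025560070$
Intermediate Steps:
$g{\left(B,C \right)} = 3 + C - 72 B C$ ($g{\left(B,C \right)} = 3 + \left(- 72 B C + C\right) = 3 - \left(- C + 72 B C\right) = 3 + C - 72 B C$)
$d{\left(U,V \right)} = -24$ ($d{\left(U,V \right)} = \left(-2\right) 12 = -24$)
$H{\left(F \right)} = - \frac{111 F}{2}$
$\left(H{\left(d{\left(-2,12 \right)} \right)} + g{\left(163,140 \right)}\right) \left(\left(52 + 94\right)^{2} + 35962\right) = \left(\left(- \frac{111}{2}\right) \left(-24\right) + \left(3 + 140 - 11736 \cdot 140\right)\right) \left(\left(52 + 94\right)^{2} + 35962\right) = \left(1332 + \left(3 + 140 - 1643040\right)\right) \left(146^{2} + 35962\right) = \left(1332 - 1642897\right) \left(21316 + 35962\right) = \left(-1641565\right) 57278 = -94025560070$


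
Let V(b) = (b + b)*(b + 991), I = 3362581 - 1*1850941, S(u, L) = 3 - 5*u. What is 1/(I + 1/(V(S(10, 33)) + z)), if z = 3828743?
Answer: 3740007/5653544181481 ≈ 6.6153e-7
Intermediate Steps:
I = 1511640 (I = 3362581 - 1850941 = 1511640)
V(b) = 2*b*(991 + b) (V(b) = (2*b)*(991 + b) = 2*b*(991 + b))
1/(I + 1/(V(S(10, 33)) + z)) = 1/(1511640 + 1/(2*(3 - 5*10)*(991 + (3 - 5*10)) + 3828743)) = 1/(1511640 + 1/(2*(3 - 50)*(991 + (3 - 50)) + 3828743)) = 1/(1511640 + 1/(2*(-47)*(991 - 47) + 3828743)) = 1/(1511640 + 1/(2*(-47)*944 + 3828743)) = 1/(1511640 + 1/(-88736 + 3828743)) = 1/(1511640 + 1/3740007) = 1/(5653544181481/3740007) = 3740007/5653544181481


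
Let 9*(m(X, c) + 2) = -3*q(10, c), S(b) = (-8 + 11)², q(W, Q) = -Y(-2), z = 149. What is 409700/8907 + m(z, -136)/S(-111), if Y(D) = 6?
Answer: 409700/8907 ≈ 45.998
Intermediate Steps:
q(W, Q) = -6 (q(W, Q) = -1*6 = -6)
S(b) = 9 (S(b) = 3² = 9)
m(X, c) = 0 (m(X, c) = -2 + (-3*(-6))/9 = -2 + (⅑)*18 = -2 + 2 = 0)
409700/8907 + m(z, -136)/S(-111) = 409700/8907 + 0/9 = 409700*(1/8907) + 0*(⅑) = 409700/8907 + 0 = 409700/8907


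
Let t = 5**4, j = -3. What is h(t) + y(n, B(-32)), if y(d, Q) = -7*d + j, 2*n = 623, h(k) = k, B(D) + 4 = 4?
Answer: -3117/2 ≈ -1558.5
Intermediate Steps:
t = 625
B(D) = 0 (B(D) = -4 + 4 = 0)
n = 623/2 (n = (1/2)*623 = 623/2 ≈ 311.50)
y(d, Q) = -3 - 7*d (y(d, Q) = -7*d - 3 = -3 - 7*d)
h(t) + y(n, B(-32)) = 625 + (-3 - 7*623/2) = 625 + (-3 - 4361/2) = 625 - 4367/2 = -3117/2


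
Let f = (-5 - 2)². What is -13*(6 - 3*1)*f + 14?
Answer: -1897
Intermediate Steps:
f = 49 (f = (-7)² = 49)
-13*(6 - 3*1)*f + 14 = -13*(6 - 3*1)*49 + 14 = -13*(6 - 3)*49 + 14 = -39*49 + 14 = -13*147 + 14 = -1911 + 14 = -1897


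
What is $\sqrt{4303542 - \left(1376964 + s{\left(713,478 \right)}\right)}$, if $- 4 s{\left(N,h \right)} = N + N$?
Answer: $\frac{\sqrt{11707738}}{2} \approx 1710.8$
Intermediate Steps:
$s{\left(N,h \right)} = - \frac{N}{2}$ ($s{\left(N,h \right)} = - \frac{N + N}{4} = - \frac{2 N}{4} = - \frac{N}{2}$)
$\sqrt{4303542 - \left(1376964 + s{\left(713,478 \right)}\right)} = \sqrt{4303542 - \left(1376964 - \frac{713}{2}\right)} = \sqrt{4303542 - \frac{2753215}{2}} = \sqrt{\frac{5853869}{2}} = \frac{\sqrt{11707738}}{2}$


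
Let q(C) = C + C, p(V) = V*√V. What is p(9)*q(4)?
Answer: 216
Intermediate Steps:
p(V) = V^(3/2)
q(C) = 2*C
p(9)*q(4) = 9^(3/2)*(2*4) = 27*8 = 216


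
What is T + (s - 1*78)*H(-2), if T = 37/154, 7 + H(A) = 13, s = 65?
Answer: -11975/154 ≈ -77.760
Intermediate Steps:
H(A) = 6 (H(A) = -7 + 13 = 6)
T = 37/154 (T = 37*(1/154) = 37/154 ≈ 0.24026)
T + (s - 1*78)*H(-2) = 37/154 + (65 - 1*78)*6 = 37/154 + (65 - 78)*6 = 37/154 - 13*6 = 37/154 - 78 = -11975/154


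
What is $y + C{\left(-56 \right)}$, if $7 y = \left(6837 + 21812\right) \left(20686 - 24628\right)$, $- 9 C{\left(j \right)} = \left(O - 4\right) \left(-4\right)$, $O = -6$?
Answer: $- \frac{1016409502}{63} \approx -1.6133 \cdot 10^{7}$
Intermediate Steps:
$C{\left(j \right)} = - \frac{40}{9}$ ($C{\left(j \right)} = - \frac{\left(-6 - 4\right) \left(-4\right)}{9} = - \frac{\left(-10\right) \left(-4\right)}{9} = \left(- \frac{1}{9}\right) 40 = - \frac{40}{9}$)
$y = - \frac{112934358}{7}$ ($y = \frac{\left(6837 + 21812\right) \left(20686 - 24628\right)}{7} = \frac{28649 \left(-3942\right)}{7} = \frac{1}{7} \left(-112934358\right) = - \frac{112934358}{7} \approx -1.6133 \cdot 10^{7}$)
$y + C{\left(-56 \right)} = - \frac{112934358}{7} - \frac{40}{9} = - \frac{1016409502}{63}$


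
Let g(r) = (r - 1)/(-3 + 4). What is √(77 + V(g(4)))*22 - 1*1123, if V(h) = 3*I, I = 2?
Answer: -1123 + 22*√83 ≈ -922.57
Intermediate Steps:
g(r) = -1 + r (g(r) = (-1 + r)/1 = (-1 + r)*1 = -1 + r)
V(h) = 6 (V(h) = 3*2 = 6)
√(77 + V(g(4)))*22 - 1*1123 = √(77 + 6)*22 - 1*1123 = √83*22 - 1123 = 22*√83 - 1123 = -1123 + 22*√83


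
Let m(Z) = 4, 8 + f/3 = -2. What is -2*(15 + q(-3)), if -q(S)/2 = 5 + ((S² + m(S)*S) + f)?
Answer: -142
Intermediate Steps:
f = -30 (f = -24 + 3*(-2) = -24 - 6 = -30)
q(S) = 50 - 8*S - 2*S² (q(S) = -2*(5 + ((S² + 4*S) - 30)) = -2*(5 + (-30 + S² + 4*S)) = -2*(-25 + S² + 4*S) = 50 - 8*S - 2*S²)
-2*(15 + q(-3)) = -2*(15 + (50 - 8*(-3) - 2*(-3)²)) = -2*(15 + (50 + 24 - 2*9)) = -2*(15 + (50 + 24 - 18)) = -2*(15 + 56) = -2*71 = -142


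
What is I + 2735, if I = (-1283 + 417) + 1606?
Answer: 3475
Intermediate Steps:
I = 740 (I = -866 + 1606 = 740)
I + 2735 = 740 + 2735 = 3475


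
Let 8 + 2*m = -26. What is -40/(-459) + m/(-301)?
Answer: 19843/138159 ≈ 0.14362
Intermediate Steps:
m = -17 (m = -4 + (1/2)*(-26) = -4 - 13 = -17)
-40/(-459) + m/(-301) = -40/(-459) - 17/(-301) = -40*(-1/459) - 17*(-1/301) = 40/459 + 17/301 = 19843/138159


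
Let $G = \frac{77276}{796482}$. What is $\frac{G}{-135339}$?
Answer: $- \frac{38638}{53897538699} \approx -7.1688 \cdot 10^{-7}$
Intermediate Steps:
$G = \frac{38638}{398241}$ ($G = 77276 \cdot \frac{1}{796482} = \frac{38638}{398241} \approx 0.097022$)
$\frac{G}{-135339} = \frac{38638}{398241 \left(-135339\right)} = \frac{38638}{398241} \left(- \frac{1}{135339}\right) = - \frac{38638}{53897538699}$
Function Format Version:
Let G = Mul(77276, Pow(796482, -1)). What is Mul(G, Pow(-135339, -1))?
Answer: Rational(-38638, 53897538699) ≈ -7.1688e-7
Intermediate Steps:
G = Rational(38638, 398241) (G = Mul(77276, Rational(1, 796482)) = Rational(38638, 398241) ≈ 0.097022)
Mul(G, Pow(-135339, -1)) = Mul(Rational(38638, 398241), Pow(-135339, -1)) = Mul(Rational(38638, 398241), Rational(-1, 135339)) = Rational(-38638, 53897538699)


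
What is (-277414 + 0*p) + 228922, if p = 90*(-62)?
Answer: -48492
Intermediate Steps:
p = -5580
(-277414 + 0*p) + 228922 = (-277414 + 0*(-5580)) + 228922 = (-277414 + 0) + 228922 = -277414 + 228922 = -48492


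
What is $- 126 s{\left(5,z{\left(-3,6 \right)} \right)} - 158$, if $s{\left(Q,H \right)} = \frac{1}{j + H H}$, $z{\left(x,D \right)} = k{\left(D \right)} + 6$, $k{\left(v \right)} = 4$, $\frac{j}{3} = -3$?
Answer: $- \frac{2072}{13} \approx -159.38$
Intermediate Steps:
$j = -9$ ($j = 3 \left(-3\right) = -9$)
$z{\left(x,D \right)} = 10$ ($z{\left(x,D \right)} = 4 + 6 = 10$)
$s{\left(Q,H \right)} = \frac{1}{-9 + H^{2}}$ ($s{\left(Q,H \right)} = \frac{1}{-9 + H H} = \frac{1}{-9 + H^{2}}$)
$- 126 s{\left(5,z{\left(-3,6 \right)} \right)} - 158 = - \frac{126}{-9 + 10^{2}} - 158 = - \frac{126}{-9 + 100} - 158 = - \frac{126}{91} - 158 = \left(-126\right) \frac{1}{91} - 158 = - \frac{18}{13} - 158 = - \frac{2072}{13}$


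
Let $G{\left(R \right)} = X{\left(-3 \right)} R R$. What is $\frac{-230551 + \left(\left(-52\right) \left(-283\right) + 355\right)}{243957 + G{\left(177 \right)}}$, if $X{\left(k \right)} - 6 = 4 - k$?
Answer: $- \frac{107740}{325617} \approx -0.33088$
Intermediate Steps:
$X{\left(k \right)} = 10 - k$ ($X{\left(k \right)} = 6 - \left(-4 + k\right) = 10 - k$)
$G{\left(R \right)} = 13 R^{2}$ ($G{\left(R \right)} = \left(10 - -3\right) R R = \left(10 + 3\right) R R = 13 R R = 13 R^{2}$)
$\frac{-230551 + \left(\left(-52\right) \left(-283\right) + 355\right)}{243957 + G{\left(177 \right)}} = \frac{-230551 + \left(\left(-52\right) \left(-283\right) + 355\right)}{243957 + 13 \cdot 177^{2}} = \frac{-230551 + \left(14716 + 355\right)}{243957 + 13 \cdot 31329} = \frac{-230551 + 15071}{243957 + 407277} = - \frac{215480}{651234} = \left(-215480\right) \frac{1}{651234} = - \frac{107740}{325617}$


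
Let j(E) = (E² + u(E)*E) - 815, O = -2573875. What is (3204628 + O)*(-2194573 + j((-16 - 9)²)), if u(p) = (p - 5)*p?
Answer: 151622132510961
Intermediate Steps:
u(p) = p*(-5 + p) (u(p) = (-5 + p)*p = p*(-5 + p))
j(E) = -815 + E² + E²*(-5 + E) (j(E) = (E² + (E*(-5 + E))*E) - 815 = (E² + E²*(-5 + E)) - 815 = -815 + E² + E²*(-5 + E))
(3204628 + O)*(-2194573 + j((-16 - 9)²)) = (3204628 - 2573875)*(-2194573 + (-815 + ((-16 - 9)²)³ - 4*(-16 - 9)⁴)) = 630753*(-2194573 + (-815 + ((-25)²)³ - 4*((-25)²)²)) = 630753*(-2194573 + (-815 + 625³ - 4*625²)) = 630753*(-2194573 + (-815 + 244140625 - 4*390625)) = 630753*(-2194573 + (-815 + 244140625 - 1562500)) = 630753*(-2194573 + 242577310) = 630753*240382737 = 151622132510961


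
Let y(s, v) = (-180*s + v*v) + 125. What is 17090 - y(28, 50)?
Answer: 19505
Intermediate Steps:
y(s, v) = 125 + v² - 180*s (y(s, v) = (-180*s + v²) + 125 = (v² - 180*s) + 125 = 125 + v² - 180*s)
17090 - y(28, 50) = 17090 - (125 + 50² - 180*28) = 17090 - (125 + 2500 - 5040) = 17090 - 1*(-2415) = 17090 + 2415 = 19505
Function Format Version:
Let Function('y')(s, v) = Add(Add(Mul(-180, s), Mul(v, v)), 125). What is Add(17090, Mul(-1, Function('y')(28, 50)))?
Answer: 19505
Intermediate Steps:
Function('y')(s, v) = Add(125, Pow(v, 2), Mul(-180, s)) (Function('y')(s, v) = Add(Add(Mul(-180, s), Pow(v, 2)), 125) = Add(Add(Pow(v, 2), Mul(-180, s)), 125) = Add(125, Pow(v, 2), Mul(-180, s)))
Add(17090, Mul(-1, Function('y')(28, 50))) = Add(17090, Mul(-1, Add(125, Pow(50, 2), Mul(-180, 28)))) = Add(17090, Mul(-1, Add(125, 2500, -5040))) = Add(17090, Mul(-1, -2415)) = Add(17090, 2415) = 19505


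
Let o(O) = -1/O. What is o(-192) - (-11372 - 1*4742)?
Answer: 3093889/192 ≈ 16114.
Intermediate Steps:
o(-192) - (-11372 - 1*4742) = -1/(-192) - (-11372 - 1*4742) = -1*(-1/192) - (-11372 - 4742) = 1/192 - 1*(-16114) = 1/192 + 16114 = 3093889/192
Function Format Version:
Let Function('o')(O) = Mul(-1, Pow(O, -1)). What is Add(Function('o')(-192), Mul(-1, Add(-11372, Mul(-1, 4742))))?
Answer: Rational(3093889, 192) ≈ 16114.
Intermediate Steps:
Add(Function('o')(-192), Mul(-1, Add(-11372, Mul(-1, 4742)))) = Add(Mul(-1, Pow(-192, -1)), Mul(-1, Add(-11372, Mul(-1, 4742)))) = Add(Mul(-1, Rational(-1, 192)), Mul(-1, Add(-11372, -4742))) = Add(Rational(1, 192), Mul(-1, -16114)) = Add(Rational(1, 192), 16114) = Rational(3093889, 192)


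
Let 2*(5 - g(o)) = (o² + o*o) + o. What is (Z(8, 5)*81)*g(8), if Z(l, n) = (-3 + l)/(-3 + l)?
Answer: -5103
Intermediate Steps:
Z(l, n) = 1
g(o) = 5 - o² - o/2 (g(o) = 5 - ((o² + o*o) + o)/2 = 5 - ((o² + o²) + o)/2 = 5 - (2*o² + o)/2 = 5 - (o + 2*o²)/2 = 5 + (-o² - o/2) = 5 - o² - o/2)
(Z(8, 5)*81)*g(8) = (1*81)*(5 - 1*8² - ½*8) = 81*(5 - 1*64 - 4) = 81*(5 - 64 - 4) = 81*(-63) = -5103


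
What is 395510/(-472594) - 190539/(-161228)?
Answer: 13140150943/38097692716 ≈ 0.34491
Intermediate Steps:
395510/(-472594) - 190539/(-161228) = 395510*(-1/472594) - 190539*(-1/161228) = -197755/236297 + 190539/161228 = 13140150943/38097692716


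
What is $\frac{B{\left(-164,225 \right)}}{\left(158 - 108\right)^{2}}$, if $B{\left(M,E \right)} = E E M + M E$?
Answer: $- \frac{83394}{25} \approx -3335.8$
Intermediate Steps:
$B{\left(M,E \right)} = E M + M E^{2}$ ($B{\left(M,E \right)} = E^{2} M + E M = M E^{2} + E M = E M + M E^{2}$)
$\frac{B{\left(-164,225 \right)}}{\left(158 - 108\right)^{2}} = \frac{225 \left(-164\right) \left(1 + 225\right)}{\left(158 - 108\right)^{2}} = \frac{225 \left(-164\right) 226}{50^{2}} = - \frac{8339400}{2500} = \left(-8339400\right) \frac{1}{2500} = - \frac{83394}{25}$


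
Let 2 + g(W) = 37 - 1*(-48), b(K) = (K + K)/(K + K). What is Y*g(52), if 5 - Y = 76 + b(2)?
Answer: -5976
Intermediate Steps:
b(K) = 1 (b(K) = (2*K)/((2*K)) = (2*K)*(1/(2*K)) = 1)
g(W) = 83 (g(W) = -2 + (37 - 1*(-48)) = -2 + (37 + 48) = -2 + 85 = 83)
Y = -72 (Y = 5 - (76 + 1) = 5 - 1*77 = 5 - 77 = -72)
Y*g(52) = -72*83 = -5976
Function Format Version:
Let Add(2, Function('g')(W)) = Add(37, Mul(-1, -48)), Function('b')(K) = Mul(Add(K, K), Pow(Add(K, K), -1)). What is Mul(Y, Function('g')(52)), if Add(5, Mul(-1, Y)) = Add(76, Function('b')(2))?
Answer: -5976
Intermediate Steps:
Function('b')(K) = 1 (Function('b')(K) = Mul(Mul(2, K), Pow(Mul(2, K), -1)) = Mul(Mul(2, K), Mul(Rational(1, 2), Pow(K, -1))) = 1)
Function('g')(W) = 83 (Function('g')(W) = Add(-2, Add(37, Mul(-1, -48))) = Add(-2, Add(37, 48)) = Add(-2, 85) = 83)
Y = -72 (Y = Add(5, Mul(-1, Add(76, 1))) = Add(5, Mul(-1, 77)) = Add(5, -77) = -72)
Mul(Y, Function('g')(52)) = Mul(-72, 83) = -5976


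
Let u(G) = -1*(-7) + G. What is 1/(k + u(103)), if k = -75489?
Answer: -1/75379 ≈ -1.3266e-5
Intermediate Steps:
u(G) = 7 + G
1/(k + u(103)) = 1/(-75489 + (7 + 103)) = 1/(-75489 + 110) = 1/(-75379) = -1/75379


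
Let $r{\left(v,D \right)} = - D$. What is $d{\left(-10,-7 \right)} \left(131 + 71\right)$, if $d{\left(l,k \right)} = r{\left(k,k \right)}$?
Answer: $1414$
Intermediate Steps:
$d{\left(l,k \right)} = - k$
$d{\left(-10,-7 \right)} \left(131 + 71\right) = \left(-1\right) \left(-7\right) \left(131 + 71\right) = 7 \cdot 202 = 1414$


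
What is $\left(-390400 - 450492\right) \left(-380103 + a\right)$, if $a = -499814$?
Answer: $739915165964$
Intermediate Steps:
$\left(-390400 - 450492\right) \left(-380103 + a\right) = \left(-390400 - 450492\right) \left(-380103 - 499814\right) = \left(-840892\right) \left(-879917\right) = 739915165964$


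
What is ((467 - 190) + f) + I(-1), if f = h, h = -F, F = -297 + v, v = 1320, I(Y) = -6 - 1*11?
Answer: -763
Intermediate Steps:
I(Y) = -17 (I(Y) = -6 - 11 = -17)
F = 1023 (F = -297 + 1320 = 1023)
h = -1023 (h = -1*1023 = -1023)
f = -1023
((467 - 190) + f) + I(-1) = ((467 - 190) - 1023) - 17 = (277 - 1023) - 17 = -746 - 17 = -763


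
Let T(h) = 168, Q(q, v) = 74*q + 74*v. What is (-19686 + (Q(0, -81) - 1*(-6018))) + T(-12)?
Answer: -19494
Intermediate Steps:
(-19686 + (Q(0, -81) - 1*(-6018))) + T(-12) = (-19686 + ((74*0 + 74*(-81)) - 1*(-6018))) + 168 = (-19686 + ((0 - 5994) + 6018)) + 168 = (-19686 + (-5994 + 6018)) + 168 = (-19686 + 24) + 168 = -19662 + 168 = -19494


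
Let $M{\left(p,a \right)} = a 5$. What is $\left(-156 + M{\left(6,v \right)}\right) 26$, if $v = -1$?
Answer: $-4186$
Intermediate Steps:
$M{\left(p,a \right)} = 5 a$
$\left(-156 + M{\left(6,v \right)}\right) 26 = \left(-156 + 5 \left(-1\right)\right) 26 = \left(-156 - 5\right) 26 = \left(-161\right) 26 = -4186$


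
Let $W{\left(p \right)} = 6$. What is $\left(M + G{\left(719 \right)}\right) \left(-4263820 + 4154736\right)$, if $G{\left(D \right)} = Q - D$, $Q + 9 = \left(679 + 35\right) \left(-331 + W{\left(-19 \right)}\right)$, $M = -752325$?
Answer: $107458975652$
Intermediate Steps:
$Q = -232059$ ($Q = -9 + \left(679 + 35\right) \left(-331 + 6\right) = -9 + 714 \left(-325\right) = -9 - 232050 = -232059$)
$G{\left(D \right)} = -232059 - D$
$\left(M + G{\left(719 \right)}\right) \left(-4263820 + 4154736\right) = \left(-752325 - 232778\right) \left(-4263820 + 4154736\right) = \left(-752325 - 232778\right) \left(-109084\right) = \left(-985103\right) \left(-109084\right) = 107458975652$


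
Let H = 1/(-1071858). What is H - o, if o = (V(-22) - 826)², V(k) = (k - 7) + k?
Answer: -824397071683/1071858 ≈ -7.6913e+5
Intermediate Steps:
V(k) = -7 + 2*k (V(k) = (-7 + k) + k = -7 + 2*k)
H = -1/1071858 ≈ -9.3296e-7
o = 769129 (o = ((-7 + 2*(-22)) - 826)² = ((-7 - 44) - 826)² = (-51 - 826)² = (-877)² = 769129)
H - o = -1/1071858 - 1*769129 = -1/1071858 - 769129 = -824397071683/1071858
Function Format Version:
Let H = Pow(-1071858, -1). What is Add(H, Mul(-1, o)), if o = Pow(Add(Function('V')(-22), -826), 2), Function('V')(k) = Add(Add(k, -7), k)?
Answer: Rational(-824397071683, 1071858) ≈ -7.6913e+5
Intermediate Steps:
Function('V')(k) = Add(-7, Mul(2, k)) (Function('V')(k) = Add(Add(-7, k), k) = Add(-7, Mul(2, k)))
H = Rational(-1, 1071858) ≈ -9.3296e-7
o = 769129 (o = Pow(Add(Add(-7, Mul(2, -22)), -826), 2) = Pow(Add(Add(-7, -44), -826), 2) = Pow(Add(-51, -826), 2) = Pow(-877, 2) = 769129)
Add(H, Mul(-1, o)) = Add(Rational(-1, 1071858), Mul(-1, 769129)) = Add(Rational(-1, 1071858), -769129) = Rational(-824397071683, 1071858)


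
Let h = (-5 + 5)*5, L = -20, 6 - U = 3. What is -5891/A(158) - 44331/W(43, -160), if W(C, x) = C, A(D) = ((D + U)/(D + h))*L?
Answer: -51361183/69230 ≈ -741.89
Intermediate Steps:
U = 3 (U = 6 - 1*3 = 6 - 3 = 3)
h = 0 (h = 0*5 = 0)
A(D) = -20*(3 + D)/D (A(D) = ((D + 3)/(D + 0))*(-20) = ((3 + D)/D)*(-20) = -20*(3 + D)/D)
-5891/A(158) - 44331/W(43, -160) = -5891/(-20 - 60/158) - 44331/43 = -5891/(-20 - 60*1/158) - 44331*1/43 = -5891/(-20 - 30/79) - 44331/43 = -5891/(-1610/79) - 44331/43 = -5891*(-79/1610) - 44331/43 = 465389/1610 - 44331/43 = -51361183/69230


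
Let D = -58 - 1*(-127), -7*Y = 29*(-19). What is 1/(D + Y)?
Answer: 7/1034 ≈ 0.0067698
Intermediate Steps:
Y = 551/7 (Y = -29*(-19)/7 = -⅐*(-551) = 551/7 ≈ 78.714)
D = 69 (D = -58 + 127 = 69)
1/(D + Y) = 1/(69 + 551/7) = 1/(1034/7) = 7/1034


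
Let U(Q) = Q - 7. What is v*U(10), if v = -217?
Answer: -651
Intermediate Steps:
U(Q) = -7 + Q
v*U(10) = -217*(-7 + 10) = -217*3 = -651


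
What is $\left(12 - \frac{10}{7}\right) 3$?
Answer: $\frac{222}{7} \approx 31.714$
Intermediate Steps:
$\left(12 - \frac{10}{7}\right) 3 = \frac{74}{7} \cdot 3 = \frac{222}{7}$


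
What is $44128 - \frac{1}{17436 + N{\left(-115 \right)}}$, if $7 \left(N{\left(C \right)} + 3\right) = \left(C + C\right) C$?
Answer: $\frac{6552169561}{148481} \approx 44128.0$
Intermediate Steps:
$N{\left(C \right)} = -3 + \frac{2 C^{2}}{7}$ ($N{\left(C \right)} = -3 + \frac{\left(C + C\right) C}{7} = -3 + \frac{2 C C}{7} = -3 + \frac{2 C^{2}}{7}$)
$44128 - \frac{1}{17436 + N{\left(-115 \right)}} = 44128 - \frac{1}{17436 - \left(3 - \frac{2 \left(-115\right)^{2}}{7}\right)} = 44128 - \frac{1}{17436 + \left(-3 + \frac{2}{7} \cdot 13225\right)} = 44128 - \frac{1}{17436 + \left(-3 + \frac{26450}{7}\right)} = 44128 - \frac{1}{17436 + \frac{26429}{7}} = 44128 - \frac{1}{\frac{148481}{7}} = 44128 - \frac{7}{148481} = \frac{6552169561}{148481}$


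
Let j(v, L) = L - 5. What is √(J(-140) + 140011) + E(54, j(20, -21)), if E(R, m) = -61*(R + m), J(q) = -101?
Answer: -1708 + √139910 ≈ -1334.0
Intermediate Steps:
j(v, L) = -5 + L
E(R, m) = -61*R - 61*m
√(J(-140) + 140011) + E(54, j(20, -21)) = √(-101 + 140011) + (-61*54 - 61*(-5 - 21)) = √139910 + (-3294 - 61*(-26)) = √139910 + (-3294 + 1586) = √139910 - 1708 = -1708 + √139910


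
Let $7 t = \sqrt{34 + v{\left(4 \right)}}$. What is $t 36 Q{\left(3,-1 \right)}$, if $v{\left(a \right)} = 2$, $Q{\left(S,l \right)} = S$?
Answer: $\frac{648}{7} \approx 92.571$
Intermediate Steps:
$t = \frac{6}{7}$ ($t = \frac{\sqrt{34 + 2}}{7} = \frac{\sqrt{36}}{7} = \frac{1}{7} \cdot 6 = \frac{6}{7} \approx 0.85714$)
$t 36 Q{\left(3,-1 \right)} = \frac{6}{7} \cdot 36 \cdot 3 = \frac{216}{7} \cdot 3 = \frac{648}{7}$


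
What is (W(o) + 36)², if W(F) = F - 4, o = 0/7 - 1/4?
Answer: 16129/16 ≈ 1008.1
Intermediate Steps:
o = -¼ (o = 0*(⅐) - 1*¼ = 0 - ¼ = -¼ ≈ -0.25000)
W(F) = -4 + F
(W(o) + 36)² = ((-4 - ¼) + 36)² = (-17/4 + 36)² = (127/4)² = 16129/16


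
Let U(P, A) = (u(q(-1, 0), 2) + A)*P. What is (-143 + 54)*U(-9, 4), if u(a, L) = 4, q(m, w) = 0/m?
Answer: 6408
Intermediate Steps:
q(m, w) = 0
U(P, A) = P*(4 + A) (U(P, A) = (4 + A)*P = P*(4 + A))
(-143 + 54)*U(-9, 4) = (-143 + 54)*(-9*(4 + 4)) = -(-801)*8 = -89*(-72) = 6408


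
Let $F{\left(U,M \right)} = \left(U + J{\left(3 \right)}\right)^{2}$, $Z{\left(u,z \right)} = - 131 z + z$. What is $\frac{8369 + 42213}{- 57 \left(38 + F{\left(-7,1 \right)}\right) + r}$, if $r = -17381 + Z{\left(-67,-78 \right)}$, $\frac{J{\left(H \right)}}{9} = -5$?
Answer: $- \frac{50582}{163535} \approx -0.3093$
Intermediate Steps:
$J{\left(H \right)} = -45$ ($J{\left(H \right)} = 9 \left(-5\right) = -45$)
$Z{\left(u,z \right)} = - 130 z$
$r = -7241$ ($r = -17381 - -10140 = -17381 + 10140 = -7241$)
$F{\left(U,M \right)} = \left(-45 + U\right)^{2}$ ($F{\left(U,M \right)} = \left(U - 45\right)^{2} = \left(-45 + U\right)^{2}$)
$\frac{8369 + 42213}{- 57 \left(38 + F{\left(-7,1 \right)}\right) + r} = \frac{8369 + 42213}{- 57 \left(38 + \left(-45 - 7\right)^{2}\right) - 7241} = \frac{50582}{- 57 \left(38 + \left(-52\right)^{2}\right) - 7241} = \frac{50582}{- 57 \left(38 + 2704\right) - 7241} = \frac{50582}{\left(-57\right) 2742 - 7241} = \frac{50582}{-156294 - 7241} = \frac{50582}{-163535} = 50582 \left(- \frac{1}{163535}\right) = - \frac{50582}{163535}$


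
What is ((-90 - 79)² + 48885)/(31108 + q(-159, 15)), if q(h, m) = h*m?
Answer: 77446/28723 ≈ 2.6963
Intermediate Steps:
((-90 - 79)² + 48885)/(31108 + q(-159, 15)) = ((-90 - 79)² + 48885)/(31108 - 159*15) = ((-169)² + 48885)/(31108 - 2385) = (28561 + 48885)/28723 = 77446*(1/28723) = 77446/28723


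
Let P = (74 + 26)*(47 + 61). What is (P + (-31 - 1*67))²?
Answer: 114532804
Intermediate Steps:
P = 10800 (P = 100*108 = 10800)
(P + (-31 - 1*67))² = (10800 + (-31 - 1*67))² = (10800 + (-31 - 67))² = (10800 - 98)² = 10702² = 114532804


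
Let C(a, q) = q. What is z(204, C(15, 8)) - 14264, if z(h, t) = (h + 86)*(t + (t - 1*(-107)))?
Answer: 21406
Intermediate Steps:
z(h, t) = (86 + h)*(107 + 2*t) (z(h, t) = (86 + h)*(t + (t + 107)) = (86 + h)*(t + (107 + t)) = (86 + h)*(107 + 2*t))
z(204, C(15, 8)) - 14264 = (9202 + 107*204 + 172*8 + 2*204*8) - 14264 = (9202 + 21828 + 1376 + 3264) - 14264 = 35670 - 14264 = 21406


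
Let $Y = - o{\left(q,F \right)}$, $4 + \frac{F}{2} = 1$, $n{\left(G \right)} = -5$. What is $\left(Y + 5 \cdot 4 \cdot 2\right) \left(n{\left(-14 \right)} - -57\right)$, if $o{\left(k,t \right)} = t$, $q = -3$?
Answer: $2392$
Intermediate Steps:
$F = -6$ ($F = -8 + 2 \cdot 1 = -8 + 2 = -6$)
$Y = 6$ ($Y = \left(-1\right) \left(-6\right) = 6$)
$\left(Y + 5 \cdot 4 \cdot 2\right) \left(n{\left(-14 \right)} - -57\right) = \left(6 + 5 \cdot 4 \cdot 2\right) \left(-5 - -57\right) = \left(6 + 20 \cdot 2\right) \left(-5 + 57\right) = \left(6 + 40\right) 52 = 46 \cdot 52 = 2392$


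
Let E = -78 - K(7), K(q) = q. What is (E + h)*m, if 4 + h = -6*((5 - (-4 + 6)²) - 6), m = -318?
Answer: 18762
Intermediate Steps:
E = -85 (E = -78 - 1*7 = -78 - 7 = -85)
h = 26 (h = -4 - 6*((5 - (-4 + 6)²) - 6) = -4 - 6*((5 - 1*2²) - 6) = -4 - 6*((5 - 1*4) - 6) = -4 - 6*((5 - 4) - 6) = -4 - 6*(1 - 6) = -4 - 6*(-5) = -4 + 30 = 26)
(E + h)*m = (-85 + 26)*(-318) = -59*(-318) = 18762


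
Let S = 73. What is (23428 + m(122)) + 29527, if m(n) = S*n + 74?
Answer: 61935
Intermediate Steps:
m(n) = 74 + 73*n (m(n) = 73*n + 74 = 74 + 73*n)
(23428 + m(122)) + 29527 = (23428 + (74 + 73*122)) + 29527 = (23428 + (74 + 8906)) + 29527 = (23428 + 8980) + 29527 = 32408 + 29527 = 61935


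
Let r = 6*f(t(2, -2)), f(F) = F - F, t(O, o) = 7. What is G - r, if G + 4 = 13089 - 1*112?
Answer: 12973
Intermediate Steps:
f(F) = 0
r = 0 (r = 6*0 = 0)
G = 12973 (G = -4 + (13089 - 1*112) = -4 + (13089 - 112) = -4 + 12977 = 12973)
G - r = 12973 - 1*0 = 12973 + 0 = 12973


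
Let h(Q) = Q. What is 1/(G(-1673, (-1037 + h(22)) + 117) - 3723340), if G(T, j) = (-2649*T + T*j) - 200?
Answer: 1/2210591 ≈ 4.5237e-7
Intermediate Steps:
G(T, j) = -200 - 2649*T + T*j
1/(G(-1673, (-1037 + h(22)) + 117) - 3723340) = 1/((-200 - 2649*(-1673) - 1673*((-1037 + 22) + 117)) - 3723340) = 1/((-200 + 4431777 - 1673*(-1015 + 117)) - 3723340) = 1/((-200 + 4431777 - 1673*(-898)) - 3723340) = 1/((-200 + 4431777 + 1502354) - 3723340) = 1/(5933931 - 3723340) = 1/2210591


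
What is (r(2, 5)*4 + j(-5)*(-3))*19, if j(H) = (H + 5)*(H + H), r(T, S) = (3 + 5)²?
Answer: 4864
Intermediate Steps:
r(T, S) = 64 (r(T, S) = 8² = 64)
j(H) = 2*H*(5 + H) (j(H) = (5 + H)*(2*H) = 2*H*(5 + H))
(r(2, 5)*4 + j(-5)*(-3))*19 = (64*4 + (2*(-5)*(5 - 5))*(-3))*19 = (256 + (2*(-5)*0)*(-3))*19 = (256 + 0*(-3))*19 = (256 + 0)*19 = 256*19 = 4864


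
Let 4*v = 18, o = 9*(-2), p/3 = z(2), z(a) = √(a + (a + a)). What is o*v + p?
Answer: -81 + 3*√6 ≈ -73.651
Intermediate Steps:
z(a) = √3*√a (z(a) = √(a + 2*a) = √(3*a) = √3*√a)
p = 3*√6 (p = 3*(√3*√2) = 3*√6 ≈ 7.3485)
o = -18
v = 9/2 (v = (¼)*18 = 9/2 ≈ 4.5000)
o*v + p = -18*9/2 + 3*√6 = -81 + 3*√6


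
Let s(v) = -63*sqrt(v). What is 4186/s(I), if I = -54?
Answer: 299*I*sqrt(6)/81 ≈ 9.0419*I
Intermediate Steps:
4186/s(I) = 4186/((-189*I*sqrt(6))) = 4186*(I*sqrt(6)/1134) = 299*I*sqrt(6)/81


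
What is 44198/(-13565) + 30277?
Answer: 410663307/13565 ≈ 30274.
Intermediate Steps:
44198/(-13565) + 30277 = 44198*(-1/13565) + 30277 = -44198/13565 + 30277 = 410663307/13565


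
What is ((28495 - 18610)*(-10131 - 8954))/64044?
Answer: -62885075/21348 ≈ -2945.7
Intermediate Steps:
((28495 - 18610)*(-10131 - 8954))/64044 = (9885*(-19085))*(1/64044) = -188655225*1/64044 = -62885075/21348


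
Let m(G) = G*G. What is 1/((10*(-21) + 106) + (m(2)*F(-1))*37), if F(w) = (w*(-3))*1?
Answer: 1/340 ≈ 0.0029412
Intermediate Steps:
m(G) = G**2
F(w) = -3*w (F(w) = -3*w*1 = -3*w)
1/((10*(-21) + 106) + (m(2)*F(-1))*37) = 1/((10*(-21) + 106) + (2**2*(-3*(-1)))*37) = 1/((-210 + 106) + (4*3)*37) = 1/(-104 + 12*37) = 1/(-104 + 444) = 1/340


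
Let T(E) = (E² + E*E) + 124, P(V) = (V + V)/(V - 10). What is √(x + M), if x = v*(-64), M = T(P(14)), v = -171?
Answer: √11166 ≈ 105.67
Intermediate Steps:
P(V) = 2*V/(-10 + V) (P(V) = (2*V)/(-10 + V) = 2*V/(-10 + V))
T(E) = 124 + 2*E² (T(E) = (E² + E²) + 124 = 2*E² + 124 = 124 + 2*E²)
M = 222 (M = 124 + 2*(2*14/(-10 + 14))² = 124 + 2*(2*14/4)² = 124 + 2*(2*14*(¼))² = 124 + 2*7² = 124 + 2*49 = 124 + 98 = 222)
x = 10944 (x = -171*(-64) = 10944)
√(x + M) = √(10944 + 222) = √11166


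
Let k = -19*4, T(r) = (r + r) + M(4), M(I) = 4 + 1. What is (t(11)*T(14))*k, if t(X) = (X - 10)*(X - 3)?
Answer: -20064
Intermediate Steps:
M(I) = 5
T(r) = 5 + 2*r (T(r) = (r + r) + 5 = 2*r + 5 = 5 + 2*r)
t(X) = (-10 + X)*(-3 + X)
k = -76
(t(11)*T(14))*k = ((30 + 11² - 13*11)*(5 + 2*14))*(-76) = ((30 + 121 - 143)*(5 + 28))*(-76) = (8*33)*(-76) = 264*(-76) = -20064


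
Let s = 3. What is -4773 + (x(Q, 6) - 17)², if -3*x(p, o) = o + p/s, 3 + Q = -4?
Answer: -359717/81 ≈ -4441.0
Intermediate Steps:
Q = -7 (Q = -3 - 4 = -7)
x(p, o) = -o/3 - p/9 (x(p, o) = -(o + p/3)/3 = -o/3 - p/9)
-4773 + (x(Q, 6) - 17)² = -4773 + ((-⅓*6 - ⅑*(-7)) - 17)² = -4773 + ((-2 + 7/9) - 17)² = -4773 + (-11/9 - 17)² = -4773 + (-164/9)² = -4773 + 26896/81 = -359717/81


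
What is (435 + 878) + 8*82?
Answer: 1969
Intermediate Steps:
(435 + 878) + 8*82 = 1313 + 656 = 1969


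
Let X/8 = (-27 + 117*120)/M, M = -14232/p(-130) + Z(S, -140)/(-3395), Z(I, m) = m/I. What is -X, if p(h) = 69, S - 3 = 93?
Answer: 6002496576/11044009 ≈ 543.51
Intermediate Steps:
S = 96 (S = 3 + 93 = 96)
M = -11044009/53544 (M = -14232/69 - 140/96/(-3395) = -14232*1/69 - 140*1/96*(-1/3395) = -4744/23 - 35/24*(-1/3395) = -4744/23 + 1/2328 = -11044009/53544 ≈ -206.26)
X = -6002496576/11044009 (X = 8*((-27 + 117*120)/(-11044009/53544)) = 8*((-27 + 14040)*(-53544/11044009)) = 8*(14013*(-53544/11044009)) = 8*(-750312072/11044009) = -6002496576/11044009 ≈ -543.51)
-X = -1*(-6002496576/11044009) = 6002496576/11044009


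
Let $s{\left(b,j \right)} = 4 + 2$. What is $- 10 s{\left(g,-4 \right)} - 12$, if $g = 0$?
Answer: $-72$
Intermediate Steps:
$s{\left(b,j \right)} = 6$
$- 10 s{\left(g,-4 \right)} - 12 = \left(-10\right) 6 - 12 = -60 - 12 = -72$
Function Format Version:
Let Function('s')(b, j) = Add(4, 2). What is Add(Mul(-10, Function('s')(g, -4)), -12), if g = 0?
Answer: -72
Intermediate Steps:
Function('s')(b, j) = 6
Add(Mul(-10, Function('s')(g, -4)), -12) = Add(Mul(-10, 6), -12) = Add(-60, -12) = -72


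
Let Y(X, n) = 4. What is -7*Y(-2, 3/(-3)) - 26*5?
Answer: -158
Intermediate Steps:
-7*Y(-2, 3/(-3)) - 26*5 = -7*4 - 26*5 = -28 - 130 = -158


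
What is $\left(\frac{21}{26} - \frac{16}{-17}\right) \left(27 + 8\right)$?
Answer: $\frac{27055}{442} \approx 61.21$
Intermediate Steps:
$\left(\frac{21}{26} - \frac{16}{-17}\right) \left(27 + 8\right) = \left(21 \cdot \frac{1}{26} - - \frac{16}{17}\right) 35 = \left(\frac{21}{26} + \frac{16}{17}\right) 35 = \frac{773}{442} \cdot 35 = \frac{27055}{442}$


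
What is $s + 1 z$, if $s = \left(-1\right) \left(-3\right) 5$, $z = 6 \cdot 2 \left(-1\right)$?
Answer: $3$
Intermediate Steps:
$z = -12$ ($z = 12 \left(-1\right) = -12$)
$s = 15$ ($s = 3 \cdot 5 = 15$)
$s + 1 z = 15 + 1 \left(-12\right) = 15 - 12 = 3$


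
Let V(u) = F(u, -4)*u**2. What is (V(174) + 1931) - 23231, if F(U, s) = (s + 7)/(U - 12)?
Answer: -62218/3 ≈ -20739.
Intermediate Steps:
F(U, s) = (7 + s)/(-12 + U)
V(u) = 3*u**2/(-12 + u) (V(u) = ((7 - 4)/(-12 + u))*u**2 = (3/(-12 + u))*u**2 = 3*u**2/(-12 + u))
(V(174) + 1931) - 23231 = (3*174**2/(-12 + 174) + 1931) - 23231 = (3*30276/162 + 1931) - 23231 = (3*30276*(1/162) + 1931) - 23231 = (1682/3 + 1931) - 23231 = 7475/3 - 23231 = -62218/3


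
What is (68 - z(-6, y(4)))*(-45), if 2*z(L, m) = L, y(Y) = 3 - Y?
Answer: -3195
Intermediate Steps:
z(L, m) = L/2
(68 - z(-6, y(4)))*(-45) = (68 - (-6)/2)*(-45) = (68 - 1*(-3))*(-45) = (68 + 3)*(-45) = 71*(-45) = -3195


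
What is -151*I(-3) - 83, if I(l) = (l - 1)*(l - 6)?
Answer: -5519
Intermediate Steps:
I(l) = (-1 + l)*(-6 + l)
-151*I(-3) - 83 = -151*(6 + (-3)**2 - 7*(-3)) - 83 = -151*(6 + 9 + 21) - 83 = -151*36 - 83 = -5436 - 83 = -5519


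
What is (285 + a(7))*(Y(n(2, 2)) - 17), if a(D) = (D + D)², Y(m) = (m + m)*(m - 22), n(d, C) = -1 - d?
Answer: 63973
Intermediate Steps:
Y(m) = 2*m*(-22 + m) (Y(m) = (2*m)*(-22 + m) = 2*m*(-22 + m))
a(D) = 4*D² (a(D) = (2*D)² = 4*D²)
(285 + a(7))*(Y(n(2, 2)) - 17) = (285 + 4*7²)*(2*(-1 - 1*2)*(-22 + (-1 - 1*2)) - 17) = (285 + 4*49)*(2*(-1 - 2)*(-22 + (-1 - 2)) - 17) = (285 + 196)*(2*(-3)*(-22 - 3) - 17) = 481*(2*(-3)*(-25) - 17) = 481*(150 - 17) = 481*133 = 63973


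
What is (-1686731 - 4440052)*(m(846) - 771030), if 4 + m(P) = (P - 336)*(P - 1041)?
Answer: 5333266572972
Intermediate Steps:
m(P) = -4 + (-1041 + P)*(-336 + P) (m(P) = -4 + (P - 336)*(P - 1041) = -4 + (-336 + P)*(-1041 + P) = -4 + (-1041 + P)*(-336 + P))
(-1686731 - 4440052)*(m(846) - 771030) = (-1686731 - 4440052)*((349772 + 846² - 1377*846) - 771030) = -6126783*((349772 + 715716 - 1164942) - 771030) = -6126783*(-99454 - 771030) = -6126783*(-870484) = 5333266572972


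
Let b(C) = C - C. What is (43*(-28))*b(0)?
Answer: 0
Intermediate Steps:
b(C) = 0
(43*(-28))*b(0) = (43*(-28))*0 = -1204*0 = 0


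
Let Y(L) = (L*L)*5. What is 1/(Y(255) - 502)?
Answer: 1/324623 ≈ 3.0805e-6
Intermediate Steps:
Y(L) = 5*L² (Y(L) = L²*5 = 5*L²)
1/(Y(255) - 502) = 1/(5*255² - 502) = 1/(5*65025 - 502) = 1/(325125 - 502) = 1/324623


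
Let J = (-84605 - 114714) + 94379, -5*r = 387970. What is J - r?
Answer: -27346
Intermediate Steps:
r = -77594 (r = -⅕*387970 = -77594)
J = -104940 (J = -199319 + 94379 = -104940)
J - r = -104940 - 1*(-77594) = -104940 + 77594 = -27346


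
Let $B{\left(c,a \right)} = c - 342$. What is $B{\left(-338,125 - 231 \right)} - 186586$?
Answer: $-187266$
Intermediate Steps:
$B{\left(c,a \right)} = -342 + c$
$B{\left(-338,125 - 231 \right)} - 186586 = \left(-342 - 338\right) - 186586 = -680 - 186586 = -187266$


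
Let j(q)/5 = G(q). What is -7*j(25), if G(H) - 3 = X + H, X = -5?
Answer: -805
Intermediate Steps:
G(H) = -2 + H (G(H) = 3 + (-5 + H) = -2 + H)
j(q) = -10 + 5*q (j(q) = 5*(-2 + q) = -10 + 5*q)
-7*j(25) = -7*(-10 + 5*25) = -7*(-10 + 125) = -7*115 = -805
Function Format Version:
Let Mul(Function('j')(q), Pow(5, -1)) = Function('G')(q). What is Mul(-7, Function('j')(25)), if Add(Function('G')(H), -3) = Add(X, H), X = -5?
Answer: -805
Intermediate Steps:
Function('G')(H) = Add(-2, H) (Function('G')(H) = Add(3, Add(-5, H)) = Add(-2, H))
Function('j')(q) = Add(-10, Mul(5, q)) (Function('j')(q) = Mul(5, Add(-2, q)) = Add(-10, Mul(5, q)))
Mul(-7, Function('j')(25)) = Mul(-7, Add(-10, Mul(5, 25))) = Mul(-7, Add(-10, 125)) = Mul(-7, 115) = -805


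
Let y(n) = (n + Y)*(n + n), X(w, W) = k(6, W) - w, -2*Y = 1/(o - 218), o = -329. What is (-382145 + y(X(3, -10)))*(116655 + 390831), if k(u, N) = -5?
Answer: -106045952816202/547 ≈ -1.9387e+11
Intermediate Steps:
Y = 1/1094 (Y = -1/(2*(-329 - 218)) = -½/(-547) = -½*(-1/547) = 1/1094 ≈ 0.00091408)
X(w, W) = -5 - w
y(n) = 2*n*(1/1094 + n) (y(n) = (n + 1/1094)*(n + n) = (1/1094 + n)*(2*n) = 2*n*(1/1094 + n))
(-382145 + y(X(3, -10)))*(116655 + 390831) = (-382145 + (-5 - 1*3)*(1 + 1094*(-5 - 1*3))/547)*(116655 + 390831) = (-382145 + (-5 - 3)*(1 + 1094*(-5 - 3))/547)*507486 = (-382145 + (1/547)*(-8)*(1 + 1094*(-8)))*507486 = (-382145 + (1/547)*(-8)*(1 - 8752))*507486 = (-382145 + (1/547)*(-8)*(-8751))*507486 = (-382145 + 70008/547)*507486 = -208963307/547*507486 = -106045952816202/547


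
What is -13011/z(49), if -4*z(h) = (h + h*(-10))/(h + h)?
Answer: -34696/3 ≈ -11565.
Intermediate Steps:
z(h) = 9/8 (z(h) = -(h + h*(-10))/(4*(h + h)) = -(h - 10*h)/(4*(2*h)) = -(-9*h)*1/(2*h)/4 = -¼*(-9/2) = 9/8)
-13011/z(49) = -13011/9/8 = -13011*8/9 = -34696/3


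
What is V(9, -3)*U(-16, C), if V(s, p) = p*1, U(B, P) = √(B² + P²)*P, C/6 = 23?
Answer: -4140*√193 ≈ -57515.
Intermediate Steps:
C = 138 (C = 6*23 = 138)
U(B, P) = P*√(B² + P²)
V(s, p) = p
V(9, -3)*U(-16, C) = -414*√((-16)² + 138²) = -414*√(256 + 19044) = -414*√19300 = -414*10*√193 = -4140*√193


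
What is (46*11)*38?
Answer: 19228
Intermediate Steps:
(46*11)*38 = 506*38 = 19228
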